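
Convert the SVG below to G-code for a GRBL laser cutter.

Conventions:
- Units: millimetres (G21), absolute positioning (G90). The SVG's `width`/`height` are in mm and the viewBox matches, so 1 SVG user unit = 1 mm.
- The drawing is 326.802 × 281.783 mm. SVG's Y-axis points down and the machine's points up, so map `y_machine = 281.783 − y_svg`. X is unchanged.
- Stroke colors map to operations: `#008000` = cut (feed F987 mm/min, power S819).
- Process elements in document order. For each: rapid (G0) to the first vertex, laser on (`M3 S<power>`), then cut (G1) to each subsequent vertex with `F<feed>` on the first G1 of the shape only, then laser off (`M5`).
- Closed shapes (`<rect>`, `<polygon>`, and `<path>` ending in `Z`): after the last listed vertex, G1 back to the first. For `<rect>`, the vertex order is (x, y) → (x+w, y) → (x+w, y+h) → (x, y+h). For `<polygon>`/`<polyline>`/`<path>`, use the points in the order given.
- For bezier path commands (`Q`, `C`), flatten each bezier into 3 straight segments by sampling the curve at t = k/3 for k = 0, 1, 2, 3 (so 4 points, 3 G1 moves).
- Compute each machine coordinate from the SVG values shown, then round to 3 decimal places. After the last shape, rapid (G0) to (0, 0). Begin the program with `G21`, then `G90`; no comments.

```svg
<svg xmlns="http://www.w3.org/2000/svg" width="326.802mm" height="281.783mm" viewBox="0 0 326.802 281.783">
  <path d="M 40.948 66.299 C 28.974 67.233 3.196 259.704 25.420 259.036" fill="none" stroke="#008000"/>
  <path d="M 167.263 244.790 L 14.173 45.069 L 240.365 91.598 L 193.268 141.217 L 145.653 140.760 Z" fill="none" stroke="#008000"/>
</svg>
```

viewBox `0 0 326.802 281.783` with mm width/height → 1 unit = 1 mm. Flip: y_m = 281.783 − y_svg.

**Shape 1** — `<path>` cubic bezier, stroke `#008000` → cut (S819, F987). Control points (SVG): P0=(40.948,66.299), P1=(28.974,67.233), P2=(3.196,259.704), P3=(25.420,259.036); sampled at t=k/3. Machine vertices: (40.948,215.484) → (26.662,164.952) → (16.908,72.211) → (25.420,22.747). Open path.

**Shape 2** — `<path>` closed polygon, stroke `#008000` → cut (S819, F987). Machine vertices: (167.263,36.993) → (14.173,236.714) → (240.365,190.185) → (193.268,140.566) → (145.653,141.023) → (167.263,36.993). Closed: final G1 returns to the first vertex.

G21
G90
G0 X40.948 Y215.484
M3 S819
G1 X26.662 Y164.952 F987
G1 X16.908 Y72.211
G1 X25.420 Y22.747
M5
G0 X167.263 Y36.993
M3 S819
G1 X14.173 Y236.714 F987
G1 X240.365 Y190.185
G1 X193.268 Y140.566
G1 X145.653 Y141.023
G1 X167.263 Y36.993
M5
G0 X0.000 Y0.000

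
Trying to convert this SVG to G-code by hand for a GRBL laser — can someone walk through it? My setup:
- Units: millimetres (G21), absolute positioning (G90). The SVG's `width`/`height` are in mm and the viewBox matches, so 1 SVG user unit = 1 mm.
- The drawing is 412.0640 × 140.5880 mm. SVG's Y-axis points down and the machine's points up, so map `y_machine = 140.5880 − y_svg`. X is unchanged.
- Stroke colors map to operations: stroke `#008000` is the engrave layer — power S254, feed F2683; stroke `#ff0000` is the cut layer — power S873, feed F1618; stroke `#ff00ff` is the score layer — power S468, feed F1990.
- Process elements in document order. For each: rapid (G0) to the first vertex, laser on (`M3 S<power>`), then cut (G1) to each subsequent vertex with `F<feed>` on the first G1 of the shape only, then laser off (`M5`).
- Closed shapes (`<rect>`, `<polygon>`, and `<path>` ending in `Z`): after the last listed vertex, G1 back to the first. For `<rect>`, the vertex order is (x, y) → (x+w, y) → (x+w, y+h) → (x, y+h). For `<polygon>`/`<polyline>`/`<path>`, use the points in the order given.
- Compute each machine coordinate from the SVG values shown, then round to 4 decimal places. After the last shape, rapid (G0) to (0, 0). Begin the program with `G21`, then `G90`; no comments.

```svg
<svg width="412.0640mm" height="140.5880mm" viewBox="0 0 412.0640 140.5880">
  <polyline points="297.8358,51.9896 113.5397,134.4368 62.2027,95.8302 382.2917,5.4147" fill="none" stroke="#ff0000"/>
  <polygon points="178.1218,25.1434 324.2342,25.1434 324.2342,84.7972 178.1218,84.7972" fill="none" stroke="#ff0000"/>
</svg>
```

G21
G90
G0 X297.8358 Y88.5984
M3 S873
G1 X113.5397 Y6.1512 F1618
G1 X62.2027 Y44.7578
G1 X382.2917 Y135.1733
M5
G0 X178.1218 Y115.4446
M3 S873
G1 X324.2342 Y115.4446 F1618
G1 X324.2342 Y55.7908
G1 X178.1218 Y55.7908
G1 X178.1218 Y115.4446
M5
G0 X0.0000 Y0.0000

viewBox `0 0 412.0640 140.5880` with mm width/height → 1 unit = 1 mm. Flip: y_m = 140.5880 − y_svg.

**Shape 1** — `<polyline>` open polyline, stroke `#ff0000` → cut (S873, F1618). Machine vertices: (297.8358,88.5984) → (113.5397,6.1512) → (62.2027,44.7578) → (382.2917,135.1733). Open path.

**Shape 2** — `<polygon>` rectangle, stroke `#ff0000` → cut (S873, F1618). Machine vertices: (178.1218,115.4446) → (324.2342,115.4446) → (324.2342,55.7908) → (178.1218,55.7908) → (178.1218,115.4446). Closed: final G1 returns to the first vertex.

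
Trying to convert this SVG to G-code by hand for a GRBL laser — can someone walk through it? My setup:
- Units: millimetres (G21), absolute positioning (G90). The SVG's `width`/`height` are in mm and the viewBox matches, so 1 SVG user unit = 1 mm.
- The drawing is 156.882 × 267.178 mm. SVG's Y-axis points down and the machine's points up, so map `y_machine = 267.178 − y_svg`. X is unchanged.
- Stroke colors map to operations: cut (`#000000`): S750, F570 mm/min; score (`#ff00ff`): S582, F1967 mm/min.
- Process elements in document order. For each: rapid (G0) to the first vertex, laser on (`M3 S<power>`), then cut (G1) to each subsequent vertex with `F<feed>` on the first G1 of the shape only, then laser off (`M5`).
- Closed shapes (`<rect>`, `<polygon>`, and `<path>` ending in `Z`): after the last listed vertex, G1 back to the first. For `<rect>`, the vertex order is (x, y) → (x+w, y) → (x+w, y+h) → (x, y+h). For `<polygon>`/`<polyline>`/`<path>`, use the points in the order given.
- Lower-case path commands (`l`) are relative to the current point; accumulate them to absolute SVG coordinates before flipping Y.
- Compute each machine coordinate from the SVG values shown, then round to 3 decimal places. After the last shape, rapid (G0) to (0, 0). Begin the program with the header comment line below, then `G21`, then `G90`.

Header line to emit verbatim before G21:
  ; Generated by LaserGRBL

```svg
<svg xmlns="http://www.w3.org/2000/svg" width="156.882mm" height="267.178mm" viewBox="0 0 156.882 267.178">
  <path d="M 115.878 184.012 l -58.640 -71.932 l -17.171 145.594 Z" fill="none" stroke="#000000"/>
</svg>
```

viewBox `0 0 156.882 267.178` with mm width/height → 1 unit = 1 mm. Flip: y_m = 267.178 − y_svg.

**Shape 1** — `<path>` closed polygon, stroke `#000000` → cut (S750, F570). Machine vertices: (115.878,83.166) → (57.238,155.098) → (40.067,9.504) → (115.878,83.166). Closed: final G1 returns to the first vertex.

; Generated by LaserGRBL
G21
G90
G0 X115.878 Y83.166
M3 S750
G1 X57.238 Y155.098 F570
G1 X40.067 Y9.504
G1 X115.878 Y83.166
M5
G0 X0.000 Y0.000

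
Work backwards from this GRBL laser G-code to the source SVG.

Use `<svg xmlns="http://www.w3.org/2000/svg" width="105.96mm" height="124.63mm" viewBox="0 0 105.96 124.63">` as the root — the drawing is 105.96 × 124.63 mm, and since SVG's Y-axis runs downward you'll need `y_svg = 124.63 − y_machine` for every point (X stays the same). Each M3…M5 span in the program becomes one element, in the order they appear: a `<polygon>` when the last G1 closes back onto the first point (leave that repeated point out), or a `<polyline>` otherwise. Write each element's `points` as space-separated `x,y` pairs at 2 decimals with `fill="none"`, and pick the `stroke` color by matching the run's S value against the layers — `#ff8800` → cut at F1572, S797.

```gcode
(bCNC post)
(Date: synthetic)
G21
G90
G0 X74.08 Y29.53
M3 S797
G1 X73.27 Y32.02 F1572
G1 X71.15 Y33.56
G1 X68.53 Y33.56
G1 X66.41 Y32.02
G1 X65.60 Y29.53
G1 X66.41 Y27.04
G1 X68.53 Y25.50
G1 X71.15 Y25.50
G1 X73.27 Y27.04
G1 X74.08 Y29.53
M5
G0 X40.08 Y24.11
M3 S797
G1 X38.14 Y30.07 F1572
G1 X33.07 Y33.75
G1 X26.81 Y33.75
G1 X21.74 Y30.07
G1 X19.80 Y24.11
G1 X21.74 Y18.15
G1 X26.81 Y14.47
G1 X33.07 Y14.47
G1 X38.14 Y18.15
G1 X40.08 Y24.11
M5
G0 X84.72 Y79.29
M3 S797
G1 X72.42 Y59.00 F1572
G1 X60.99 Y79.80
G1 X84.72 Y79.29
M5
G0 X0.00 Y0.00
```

Each laser-on run becomes one SVG element. Flip Y back into SVG space with y_svg = 124.63 − y_machine. Every run uses S797, so all elements get stroke `#ff8800` (cut).

Run 1: The run returns to its start, so emit a `<polygon>` with points (Y-flipped): 74.08,95.10 73.27,92.61 71.15,91.07 68.53,91.07 66.41,92.61 65.60,95.10 66.41,97.59 68.53,99.13 71.15,99.13 73.27,97.59.

Run 2: The run returns to its start, so emit a `<polygon>` with points (Y-flipped): 40.08,100.52 38.14,94.56 33.07,90.88 26.81,90.88 21.74,94.56 19.80,100.52 21.74,106.48 26.81,110.16 33.07,110.16 38.14,106.48.

Run 3: The run returns to its start, so emit a `<polygon>` with points (Y-flipped): 84.72,45.34 72.42,65.63 60.99,44.83.

<svg xmlns="http://www.w3.org/2000/svg" width="105.96mm" height="124.63mm" viewBox="0 0 105.96 124.63">
  <polygon points="74.08,95.10 73.27,92.61 71.15,91.07 68.53,91.07 66.41,92.61 65.60,95.10 66.41,97.59 68.53,99.13 71.15,99.13 73.27,97.59" fill="none" stroke="#ff8800"/>
  <polygon points="40.08,100.52 38.14,94.56 33.07,90.88 26.81,90.88 21.74,94.56 19.80,100.52 21.74,106.48 26.81,110.16 33.07,110.16 38.14,106.48" fill="none" stroke="#ff8800"/>
  <polygon points="84.72,45.34 72.42,65.63 60.99,44.83" fill="none" stroke="#ff8800"/>
</svg>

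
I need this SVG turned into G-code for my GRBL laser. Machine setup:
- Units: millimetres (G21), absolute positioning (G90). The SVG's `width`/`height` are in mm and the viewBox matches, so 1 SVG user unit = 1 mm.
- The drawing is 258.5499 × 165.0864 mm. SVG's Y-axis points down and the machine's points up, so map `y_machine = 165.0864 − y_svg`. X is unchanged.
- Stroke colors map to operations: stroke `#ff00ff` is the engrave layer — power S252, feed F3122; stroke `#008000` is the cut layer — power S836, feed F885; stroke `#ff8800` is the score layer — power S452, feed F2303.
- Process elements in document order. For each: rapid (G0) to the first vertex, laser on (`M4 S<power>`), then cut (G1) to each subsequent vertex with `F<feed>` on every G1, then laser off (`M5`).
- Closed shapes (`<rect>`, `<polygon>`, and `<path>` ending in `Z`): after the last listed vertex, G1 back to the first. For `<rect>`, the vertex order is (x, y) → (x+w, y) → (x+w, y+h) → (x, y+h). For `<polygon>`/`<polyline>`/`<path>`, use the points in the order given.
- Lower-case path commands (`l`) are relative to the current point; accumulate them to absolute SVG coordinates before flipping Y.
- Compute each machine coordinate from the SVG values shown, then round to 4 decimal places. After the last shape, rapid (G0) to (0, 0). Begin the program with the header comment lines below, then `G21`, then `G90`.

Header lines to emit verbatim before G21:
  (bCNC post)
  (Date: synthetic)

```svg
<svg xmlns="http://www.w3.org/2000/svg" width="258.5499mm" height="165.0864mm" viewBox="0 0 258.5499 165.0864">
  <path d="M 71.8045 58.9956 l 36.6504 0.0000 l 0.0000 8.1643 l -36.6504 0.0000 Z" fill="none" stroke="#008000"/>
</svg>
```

viewBox `0 0 258.5499 165.0864` with mm width/height → 1 unit = 1 mm. Flip: y_m = 165.0864 − y_svg.

**Shape 1** — `<path>` rectangle, stroke `#008000` → cut (S836, F885). Machine vertices: (71.8045,106.0908) → (108.4549,106.0908) → (108.4549,97.9265) → (71.8045,97.9265) → (71.8045,106.0908). Closed: final G1 returns to the first vertex.

(bCNC post)
(Date: synthetic)
G21
G90
G0 X71.8045 Y106.0908
M4 S836
G1 X108.4549 Y106.0908 F885
G1 X108.4549 Y97.9265 F885
G1 X71.8045 Y97.9265 F885
G1 X71.8045 Y106.0908 F885
M5
G0 X0.0000 Y0.0000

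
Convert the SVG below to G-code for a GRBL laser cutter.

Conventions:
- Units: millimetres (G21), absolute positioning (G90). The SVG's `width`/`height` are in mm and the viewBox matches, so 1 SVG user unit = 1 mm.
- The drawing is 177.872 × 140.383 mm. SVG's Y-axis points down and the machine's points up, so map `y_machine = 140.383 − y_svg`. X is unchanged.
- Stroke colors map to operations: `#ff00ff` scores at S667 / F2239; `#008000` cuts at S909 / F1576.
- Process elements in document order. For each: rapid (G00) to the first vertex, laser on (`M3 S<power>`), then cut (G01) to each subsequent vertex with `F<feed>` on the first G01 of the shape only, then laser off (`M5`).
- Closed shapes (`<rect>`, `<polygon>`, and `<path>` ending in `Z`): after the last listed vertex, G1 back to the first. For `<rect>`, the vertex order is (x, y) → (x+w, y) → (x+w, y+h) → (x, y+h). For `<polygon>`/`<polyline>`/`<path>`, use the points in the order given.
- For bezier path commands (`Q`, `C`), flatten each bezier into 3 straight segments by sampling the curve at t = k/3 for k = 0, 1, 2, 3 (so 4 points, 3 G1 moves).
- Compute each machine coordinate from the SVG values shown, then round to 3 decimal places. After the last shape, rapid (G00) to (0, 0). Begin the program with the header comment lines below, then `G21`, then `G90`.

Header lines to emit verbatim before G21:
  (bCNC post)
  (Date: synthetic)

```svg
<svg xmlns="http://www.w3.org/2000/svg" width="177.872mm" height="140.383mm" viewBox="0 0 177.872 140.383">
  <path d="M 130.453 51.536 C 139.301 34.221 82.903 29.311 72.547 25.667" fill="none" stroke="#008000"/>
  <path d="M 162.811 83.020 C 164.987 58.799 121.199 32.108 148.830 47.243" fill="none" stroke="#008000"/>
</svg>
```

(bCNC post)
(Date: synthetic)
G21
G90
G00 X130.453 Y88.847
M3 S909
G01 X121.674 Y102.440 F1576
G01 X94.129 Y110.237
G01 X72.547 Y114.716
M5
G00 X162.811 Y57.363
M3 S909
G01 X154.013 Y80.767 F1576
G01 X140.658 Y95.974
G01 X148.830 Y93.140
M5
G00 X0.000 Y0.000

viewBox `0 0 177.872 140.383` with mm width/height → 1 unit = 1 mm. Flip: y_m = 140.383 − y_svg.

**Shape 1** — `<path>` cubic bezier, stroke `#008000` → cut (S909, F1576). Control points (SVG): P0=(130.453,51.536), P1=(139.301,34.221), P2=(82.903,29.311), P3=(72.547,25.667); sampled at t=k/3. Machine vertices: (130.453,88.847) → (121.674,102.440) → (94.129,110.237) → (72.547,114.716). Open path.

**Shape 2** — `<path>` cubic bezier, stroke `#008000` → cut (S909, F1576). Control points (SVG): P0=(162.811,83.020), P1=(164.987,58.799), P2=(121.199,32.108), P3=(148.830,47.243); sampled at t=k/3. Machine vertices: (162.811,57.363) → (154.013,80.767) → (140.658,95.974) → (148.830,93.140). Open path.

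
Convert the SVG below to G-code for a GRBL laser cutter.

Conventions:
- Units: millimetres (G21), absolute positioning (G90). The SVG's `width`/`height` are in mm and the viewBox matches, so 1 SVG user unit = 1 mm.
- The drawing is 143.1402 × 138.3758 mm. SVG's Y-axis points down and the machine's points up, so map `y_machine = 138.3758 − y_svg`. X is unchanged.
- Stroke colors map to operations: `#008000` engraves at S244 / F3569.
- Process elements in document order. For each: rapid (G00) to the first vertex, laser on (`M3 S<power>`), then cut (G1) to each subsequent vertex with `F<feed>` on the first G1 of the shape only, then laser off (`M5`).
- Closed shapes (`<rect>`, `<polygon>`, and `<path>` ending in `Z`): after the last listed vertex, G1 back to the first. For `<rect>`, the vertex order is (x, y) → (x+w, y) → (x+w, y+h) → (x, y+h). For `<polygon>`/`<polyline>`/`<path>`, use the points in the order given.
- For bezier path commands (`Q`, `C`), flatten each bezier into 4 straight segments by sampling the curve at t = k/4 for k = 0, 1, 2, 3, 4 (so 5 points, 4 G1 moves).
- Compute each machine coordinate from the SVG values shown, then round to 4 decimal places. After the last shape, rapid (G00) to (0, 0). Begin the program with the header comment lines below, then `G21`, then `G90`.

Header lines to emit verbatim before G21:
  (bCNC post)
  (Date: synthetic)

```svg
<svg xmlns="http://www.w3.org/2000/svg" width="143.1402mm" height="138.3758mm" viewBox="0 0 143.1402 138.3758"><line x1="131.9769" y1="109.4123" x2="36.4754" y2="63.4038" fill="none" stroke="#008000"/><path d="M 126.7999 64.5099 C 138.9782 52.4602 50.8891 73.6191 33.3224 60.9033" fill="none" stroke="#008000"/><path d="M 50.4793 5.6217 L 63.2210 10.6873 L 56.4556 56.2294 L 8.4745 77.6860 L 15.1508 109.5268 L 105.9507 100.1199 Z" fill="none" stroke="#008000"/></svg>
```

1 u = 1 mm; y_m = 138.3758 − y.

[1] `<line>` line segment, #008000→engrave S244 F3569: (131.9769,28.9635) → (36.4754,74.9720)

[2] `<path>` cubic bezier, #008000→engrave S244 F3569: (126.7999,73.8659) → (119.8021,77.7247) → (91.2155,75.4194) → (57.0518,73.2390) → (33.3224,77.4725)

[3] `<path>` closed polygon, #008000→engrave S244 F3569: (50.4793,132.7541) → (63.2210,127.6885) → (56.4556,82.1464) → (8.4745,60.6898) → (15.1508,28.8490) → (105.9507,38.2559) → (50.4793,132.7541) (closed)

(bCNC post)
(Date: synthetic)
G21
G90
G00 X131.9769 Y28.9635
M3 S244
G1 X36.4754 Y74.9720 F3569
M5
G00 X126.7999 Y73.8659
M3 S244
G1 X119.8021 Y77.7247 F3569
G1 X91.2155 Y75.4194
G1 X57.0518 Y73.2390
G1 X33.3224 Y77.4725
M5
G00 X50.4793 Y132.7541
M3 S244
G1 X63.2210 Y127.6885 F3569
G1 X56.4556 Y82.1464
G1 X8.4745 Y60.6898
G1 X15.1508 Y28.8490
G1 X105.9507 Y38.2559
G1 X50.4793 Y132.7541
M5
G00 X0.0000 Y0.0000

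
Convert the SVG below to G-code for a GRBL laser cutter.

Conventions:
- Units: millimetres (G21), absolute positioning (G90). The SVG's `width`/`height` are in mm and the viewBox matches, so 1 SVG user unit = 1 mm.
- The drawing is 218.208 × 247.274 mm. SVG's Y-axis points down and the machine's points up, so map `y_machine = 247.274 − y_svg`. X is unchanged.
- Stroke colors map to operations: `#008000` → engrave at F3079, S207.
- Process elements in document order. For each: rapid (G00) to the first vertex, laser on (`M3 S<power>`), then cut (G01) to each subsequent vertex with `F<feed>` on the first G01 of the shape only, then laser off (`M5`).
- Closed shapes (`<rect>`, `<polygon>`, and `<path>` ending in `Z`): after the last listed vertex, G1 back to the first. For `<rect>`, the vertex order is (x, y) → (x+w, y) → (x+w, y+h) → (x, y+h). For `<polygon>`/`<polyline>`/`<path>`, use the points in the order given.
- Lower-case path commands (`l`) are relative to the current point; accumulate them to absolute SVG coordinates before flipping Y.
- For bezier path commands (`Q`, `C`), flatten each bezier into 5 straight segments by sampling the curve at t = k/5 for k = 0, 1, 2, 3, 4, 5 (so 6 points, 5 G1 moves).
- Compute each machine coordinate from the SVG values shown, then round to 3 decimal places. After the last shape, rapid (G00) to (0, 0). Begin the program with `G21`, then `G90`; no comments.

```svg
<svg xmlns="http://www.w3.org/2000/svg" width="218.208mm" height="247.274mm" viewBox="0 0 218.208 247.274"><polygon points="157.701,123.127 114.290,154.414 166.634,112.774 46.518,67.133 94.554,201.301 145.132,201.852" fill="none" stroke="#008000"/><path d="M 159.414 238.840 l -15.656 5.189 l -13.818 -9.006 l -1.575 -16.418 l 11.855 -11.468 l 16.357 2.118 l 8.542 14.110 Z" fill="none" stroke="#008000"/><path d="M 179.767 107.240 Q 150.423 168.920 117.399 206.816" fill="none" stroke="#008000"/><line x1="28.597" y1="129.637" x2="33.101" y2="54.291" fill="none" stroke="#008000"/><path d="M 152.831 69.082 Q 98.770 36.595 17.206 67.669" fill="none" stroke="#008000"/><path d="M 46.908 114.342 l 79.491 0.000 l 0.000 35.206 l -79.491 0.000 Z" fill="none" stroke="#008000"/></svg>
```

1 u = 1 mm; y_m = 247.274 − y.

[1] `<polygon>` closed polygon, #008000→engrave S207 F3079: (157.701,124.147) → (114.290,92.860) → (166.634,134.500) → (46.518,180.141) → (94.554,45.973) → (145.132,45.422) → (157.701,124.147) (closed)

[2] `<path>` regular polygon, #008000→engrave S207 F3079: (159.414,8.434) → (143.758,3.245) → (129.940,12.251) → (128.365,28.669) → (140.220,40.137) → (156.577,38.019) → (165.119,23.909) → (159.414,8.434) (closed)

[3] `<path>` quadratic bezier, #008000→engrave S207 F3079: (179.767,140.034) → (167.882,116.313) → (155.703,94.495) → (143.229,74.580) → (130.461,56.568) → (117.399,40.458)

[4] `<line>` line segment, #008000→engrave S207 F3079: (28.597,117.637) → (33.101,192.983)

[5] `<path>` quadratic bezier, #008000→engrave S207 F3079: (152.831,178.192) → (130.106,188.644) → (105.182,194.012) → (78.057,194.294) → (48.731,189.492) → (17.206,179.605)

[6] `<path>` rectangle, #008000→engrave S207 F3079: (46.908,132.932) → (126.399,132.932) → (126.399,97.726) → (46.908,97.726) → (46.908,132.932) (closed)

G21
G90
G00 X157.701 Y124.147
M3 S207
G01 X114.290 Y92.860 F3079
G01 X166.634 Y134.500
G01 X46.518 Y180.141
G01 X94.554 Y45.973
G01 X145.132 Y45.422
G01 X157.701 Y124.147
M5
G00 X159.414 Y8.434
M3 S207
G01 X143.758 Y3.245 F3079
G01 X129.940 Y12.251
G01 X128.365 Y28.669
G01 X140.220 Y40.137
G01 X156.577 Y38.019
G01 X165.119 Y23.909
G01 X159.414 Y8.434
M5
G00 X179.767 Y140.034
M3 S207
G01 X167.882 Y116.313 F3079
G01 X155.703 Y94.495
G01 X143.229 Y74.580
G01 X130.461 Y56.568
G01 X117.399 Y40.458
M5
G00 X28.597 Y117.637
M3 S207
G01 X33.101 Y192.983 F3079
M5
G00 X152.831 Y178.192
M3 S207
G01 X130.106 Y188.644 F3079
G01 X105.182 Y194.012
G01 X78.057 Y194.294
G01 X48.731 Y189.492
G01 X17.206 Y179.605
M5
G00 X46.908 Y132.932
M3 S207
G01 X126.399 Y132.932 F3079
G01 X126.399 Y97.726
G01 X46.908 Y97.726
G01 X46.908 Y132.932
M5
G00 X0.000 Y0.000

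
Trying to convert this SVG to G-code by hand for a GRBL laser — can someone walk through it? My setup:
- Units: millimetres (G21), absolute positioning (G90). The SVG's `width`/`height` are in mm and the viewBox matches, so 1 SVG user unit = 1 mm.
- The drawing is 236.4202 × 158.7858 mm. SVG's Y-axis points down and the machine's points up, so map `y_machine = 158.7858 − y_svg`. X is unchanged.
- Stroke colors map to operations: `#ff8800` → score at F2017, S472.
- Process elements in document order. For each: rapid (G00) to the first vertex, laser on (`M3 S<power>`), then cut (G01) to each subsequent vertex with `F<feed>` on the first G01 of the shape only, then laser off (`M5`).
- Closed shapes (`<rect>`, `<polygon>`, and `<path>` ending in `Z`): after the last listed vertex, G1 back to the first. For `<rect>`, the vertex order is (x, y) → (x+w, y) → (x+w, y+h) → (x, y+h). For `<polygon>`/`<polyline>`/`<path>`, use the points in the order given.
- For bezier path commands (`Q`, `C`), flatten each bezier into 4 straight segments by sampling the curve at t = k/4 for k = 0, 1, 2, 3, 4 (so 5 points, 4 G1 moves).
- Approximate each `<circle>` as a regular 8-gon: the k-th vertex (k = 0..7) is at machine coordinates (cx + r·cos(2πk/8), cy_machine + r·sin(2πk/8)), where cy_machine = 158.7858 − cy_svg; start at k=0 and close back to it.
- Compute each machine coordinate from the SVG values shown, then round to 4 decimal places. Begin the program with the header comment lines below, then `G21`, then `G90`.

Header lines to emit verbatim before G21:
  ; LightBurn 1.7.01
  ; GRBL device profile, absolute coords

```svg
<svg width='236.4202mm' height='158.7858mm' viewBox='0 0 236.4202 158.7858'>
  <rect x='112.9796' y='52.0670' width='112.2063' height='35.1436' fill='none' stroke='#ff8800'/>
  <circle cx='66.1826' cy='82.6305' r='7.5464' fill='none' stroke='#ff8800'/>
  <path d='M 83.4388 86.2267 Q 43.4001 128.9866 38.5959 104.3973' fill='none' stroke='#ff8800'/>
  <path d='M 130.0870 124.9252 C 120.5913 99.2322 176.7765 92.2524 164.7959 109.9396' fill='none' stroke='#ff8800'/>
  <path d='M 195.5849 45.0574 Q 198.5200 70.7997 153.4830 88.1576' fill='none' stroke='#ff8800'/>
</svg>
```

; LightBurn 1.7.01
; GRBL device profile, absolute coords
G21
G90
G00 X112.9796 Y106.7188
M3 S472
G01 X225.1859 Y106.7188 F2017
G01 X225.1859 Y71.5752
G01 X112.9796 Y71.5752
G01 X112.9796 Y106.7188
M5
G00 X73.7290 Y76.1553
M3 S472
G01 X71.5187 Y81.4914 F2017
G01 X66.1826 Y83.7017
G01 X60.8465 Y81.4914
G01 X58.6362 Y76.1553
G01 X60.8465 Y70.8192
G01 X66.1826 Y68.6089
G01 X71.5187 Y70.8192
G01 X73.7290 Y76.1553
M5
G00 X83.4388 Y72.5591
M3 S472
G01 X65.6216 Y55.3885 F2017
G01 X52.2087 Y46.6365
G01 X43.2002 Y46.3032
G01 X38.5959 Y54.3885
M5
G00 X130.0870 Y33.8606
M3 S472
G01 X133.1890 Y49.5286 F2017
G01 X148.3733 Y57.6210
G01 X163.0916 Y57.5796
G01 X164.7959 Y48.8462
M5
G00 X195.5849 Y113.7284
M3 S472
G01 X194.0542 Y101.3813 F2017
G01 X186.5270 Y90.0822
G01 X173.0032 Y79.8312
G01 X153.4830 Y70.6282
M5

viewBox `0 0 236.4202 158.7858` with mm width/height → 1 unit = 1 mm. Flip: y_m = 158.7858 − y_svg.

**Shape 1** — `<rect>` rectangle, stroke `#ff8800` → score (S472, F2017). Machine vertices: (112.9796,106.7188) → (225.1859,106.7188) → (225.1859,71.5752) → (112.9796,71.5752) → (112.9796,106.7188). Closed: final G1 returns to the first vertex.

**Shape 2** — `<circle>` circle, stroke `#ff8800` → score (S472, F2017). Machine vertices: (73.7290,76.1553) → (71.5187,81.4914) → (66.1826,83.7017) → (60.8465,81.4914) → (58.6362,76.1553) → (60.8465,70.8192) → (66.1826,68.6089) → (71.5187,70.8192) → (73.7290,76.1553). Closed: final G1 returns to the first vertex.

**Shape 3** — `<path>` quadratic bezier, stroke `#ff8800` → score (S472, F2017). Control points (SVG): P0=(83.4388,86.2267), P1=(43.4001,128.9866), P2=(38.5959,104.3973); sampled at t=k/4. Machine vertices: (83.4388,72.5591) → (65.6216,55.3885) → (52.2087,46.6365) → (43.2002,46.3032) → (38.5959,54.3885). Open path.

**Shape 4** — `<path>` cubic bezier, stroke `#ff8800` → score (S472, F2017). Control points (SVG): P0=(130.0870,124.9252), P1=(120.5913,99.2322), P2=(176.7765,92.2524), P3=(164.7959,109.9396); sampled at t=k/4. Machine vertices: (130.0870,33.8606) → (133.1890,49.5286) → (148.3733,57.6210) → (163.0916,57.5796) → (164.7959,48.8462). Open path.

**Shape 5** — `<path>` quadratic bezier, stroke `#ff8800` → score (S472, F2017). Control points (SVG): P0=(195.5849,45.0574), P1=(198.5200,70.7997), P2=(153.4830,88.1576); sampled at t=k/4. Machine vertices: (195.5849,113.7284) → (194.0542,101.3813) → (186.5270,90.0822) → (173.0032,79.8312) → (153.4830,70.6282). Open path.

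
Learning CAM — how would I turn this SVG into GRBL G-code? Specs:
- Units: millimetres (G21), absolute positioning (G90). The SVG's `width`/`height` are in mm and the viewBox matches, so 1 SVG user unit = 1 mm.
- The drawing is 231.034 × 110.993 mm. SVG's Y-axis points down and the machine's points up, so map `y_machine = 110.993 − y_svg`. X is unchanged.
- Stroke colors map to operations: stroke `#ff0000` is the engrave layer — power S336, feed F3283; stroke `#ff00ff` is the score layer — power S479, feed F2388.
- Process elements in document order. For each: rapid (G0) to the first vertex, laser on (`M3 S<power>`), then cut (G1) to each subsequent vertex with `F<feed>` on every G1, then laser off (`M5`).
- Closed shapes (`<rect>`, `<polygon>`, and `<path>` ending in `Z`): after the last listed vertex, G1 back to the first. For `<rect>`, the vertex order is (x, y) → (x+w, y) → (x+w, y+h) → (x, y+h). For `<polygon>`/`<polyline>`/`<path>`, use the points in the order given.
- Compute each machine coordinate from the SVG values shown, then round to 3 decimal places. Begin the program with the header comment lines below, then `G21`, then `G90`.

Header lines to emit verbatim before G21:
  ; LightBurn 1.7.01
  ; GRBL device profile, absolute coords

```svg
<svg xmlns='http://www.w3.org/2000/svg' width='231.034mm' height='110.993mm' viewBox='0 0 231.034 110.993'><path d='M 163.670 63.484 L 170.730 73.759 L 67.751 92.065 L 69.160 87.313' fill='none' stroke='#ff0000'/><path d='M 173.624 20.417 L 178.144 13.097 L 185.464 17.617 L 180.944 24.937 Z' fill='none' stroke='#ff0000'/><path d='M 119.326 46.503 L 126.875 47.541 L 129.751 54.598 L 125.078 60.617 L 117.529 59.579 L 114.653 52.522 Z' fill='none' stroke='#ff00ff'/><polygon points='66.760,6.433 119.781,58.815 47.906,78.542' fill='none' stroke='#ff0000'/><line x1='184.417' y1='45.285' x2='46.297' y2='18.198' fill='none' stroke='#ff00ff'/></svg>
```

1 u = 1 mm; y_m = 110.993 − y.

[1] `<path>` open polyline, #ff0000→engrave S336 F3283: (163.670,47.509) → (170.730,37.234) → (67.751,18.928) → (69.160,23.680)

[2] `<path>` regular polygon, #ff0000→engrave S336 F3283: (173.624,90.576) → (178.144,97.896) → (185.464,93.376) → (180.944,86.056) → (173.624,90.576) (closed)

[3] `<path>` regular polygon, #ff00ff→score S479 F2388: (119.326,64.490) → (126.875,63.452) → (129.751,56.395) → (125.078,50.376) → (117.529,51.414) → (114.653,58.471) → (119.326,64.490) (closed)

[4] `<polygon>` regular polygon, #ff0000→engrave S336 F3283: (66.760,104.560) → (119.781,52.178) → (47.906,32.451) → (66.760,104.560) (closed)

[5] `<line>` line segment, #ff00ff→score S479 F2388: (184.417,65.708) → (46.297,92.795)

; LightBurn 1.7.01
; GRBL device profile, absolute coords
G21
G90
G0 X163.670 Y47.509
M3 S336
G1 X170.730 Y37.234 F3283
G1 X67.751 Y18.928 F3283
G1 X69.160 Y23.680 F3283
M5
G0 X173.624 Y90.576
M3 S336
G1 X178.144 Y97.896 F3283
G1 X185.464 Y93.376 F3283
G1 X180.944 Y86.056 F3283
G1 X173.624 Y90.576 F3283
M5
G0 X119.326 Y64.490
M3 S479
G1 X126.875 Y63.452 F2388
G1 X129.751 Y56.395 F2388
G1 X125.078 Y50.376 F2388
G1 X117.529 Y51.414 F2388
G1 X114.653 Y58.471 F2388
G1 X119.326 Y64.490 F2388
M5
G0 X66.760 Y104.560
M3 S336
G1 X119.781 Y52.178 F3283
G1 X47.906 Y32.451 F3283
G1 X66.760 Y104.560 F3283
M5
G0 X184.417 Y65.708
M3 S479
G1 X46.297 Y92.795 F2388
M5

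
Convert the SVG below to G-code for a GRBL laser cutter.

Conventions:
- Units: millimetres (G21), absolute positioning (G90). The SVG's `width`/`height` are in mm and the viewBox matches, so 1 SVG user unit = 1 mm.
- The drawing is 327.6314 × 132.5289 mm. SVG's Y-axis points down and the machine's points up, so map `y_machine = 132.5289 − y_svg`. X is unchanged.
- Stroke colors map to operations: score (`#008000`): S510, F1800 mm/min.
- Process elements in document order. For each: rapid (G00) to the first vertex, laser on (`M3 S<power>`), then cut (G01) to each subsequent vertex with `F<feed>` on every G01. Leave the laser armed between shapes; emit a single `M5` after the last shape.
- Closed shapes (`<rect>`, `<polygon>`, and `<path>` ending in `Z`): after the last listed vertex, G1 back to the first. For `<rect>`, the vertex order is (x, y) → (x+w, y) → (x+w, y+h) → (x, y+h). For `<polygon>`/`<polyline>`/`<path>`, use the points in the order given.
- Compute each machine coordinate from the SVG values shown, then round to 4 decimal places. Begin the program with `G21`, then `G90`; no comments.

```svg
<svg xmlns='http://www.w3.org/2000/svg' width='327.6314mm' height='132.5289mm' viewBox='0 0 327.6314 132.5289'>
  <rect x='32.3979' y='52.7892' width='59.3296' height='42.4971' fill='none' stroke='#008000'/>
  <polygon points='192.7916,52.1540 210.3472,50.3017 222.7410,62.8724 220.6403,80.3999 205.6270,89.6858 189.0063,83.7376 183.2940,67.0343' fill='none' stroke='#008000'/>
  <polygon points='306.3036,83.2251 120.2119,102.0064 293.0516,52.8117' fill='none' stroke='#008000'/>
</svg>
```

G21
G90
G00 X32.3979 Y79.7397
M3 S510
G01 X91.7275 Y79.7397 F1800
G01 X91.7275 Y37.2426 F1800
G01 X32.3979 Y37.2426 F1800
G01 X32.3979 Y79.7397 F1800
G00 X192.7916 Y80.3749
M3 S510
G01 X210.3472 Y82.2272 F1800
G01 X222.7410 Y69.6565 F1800
G01 X220.6403 Y52.1290 F1800
G01 X205.6270 Y42.8431 F1800
G01 X189.0063 Y48.7913 F1800
G01 X183.2940 Y65.4946 F1800
G01 X192.7916 Y80.3749 F1800
G00 X306.3036 Y49.3038
M3 S510
G01 X120.2119 Y30.5225 F1800
G01 X293.0516 Y79.7172 F1800
G01 X306.3036 Y49.3038 F1800
M5

Since the viewBox matches the mm dimensions, user units are millimetres directly. The only transform is the Y-flip y_m = 132.5289 − y_svg.

Shape 1 is a rectangle drawn with `<rect>`. Its stroke #008000 means score at S510, F1800. After flipping Y the toolpath is (32.3979,79.7397) → (91.7275,79.7397) → (91.7275,37.2426) → (32.3979,37.2426) → (32.3979,79.7397), returning to the start.

Shape 2 is a regular polygon drawn with `<polygon>`. Its stroke #008000 means score at S510, F1800. After flipping Y the toolpath is (192.7916,80.3749) → (210.3472,82.2272) → (222.7410,69.6565) → (220.6403,52.1290) → (205.6270,42.8431) → (189.0063,48.7913) → (183.2940,65.4946) → (192.7916,80.3749), returning to the start.

Shape 3 is a closed polygon drawn with `<polygon>`. Its stroke #008000 means score at S510, F1800. After flipping Y the toolpath is (306.3036,49.3038) → (120.2119,30.5225) → (293.0516,79.7172) → (306.3036,49.3038), returning to the start.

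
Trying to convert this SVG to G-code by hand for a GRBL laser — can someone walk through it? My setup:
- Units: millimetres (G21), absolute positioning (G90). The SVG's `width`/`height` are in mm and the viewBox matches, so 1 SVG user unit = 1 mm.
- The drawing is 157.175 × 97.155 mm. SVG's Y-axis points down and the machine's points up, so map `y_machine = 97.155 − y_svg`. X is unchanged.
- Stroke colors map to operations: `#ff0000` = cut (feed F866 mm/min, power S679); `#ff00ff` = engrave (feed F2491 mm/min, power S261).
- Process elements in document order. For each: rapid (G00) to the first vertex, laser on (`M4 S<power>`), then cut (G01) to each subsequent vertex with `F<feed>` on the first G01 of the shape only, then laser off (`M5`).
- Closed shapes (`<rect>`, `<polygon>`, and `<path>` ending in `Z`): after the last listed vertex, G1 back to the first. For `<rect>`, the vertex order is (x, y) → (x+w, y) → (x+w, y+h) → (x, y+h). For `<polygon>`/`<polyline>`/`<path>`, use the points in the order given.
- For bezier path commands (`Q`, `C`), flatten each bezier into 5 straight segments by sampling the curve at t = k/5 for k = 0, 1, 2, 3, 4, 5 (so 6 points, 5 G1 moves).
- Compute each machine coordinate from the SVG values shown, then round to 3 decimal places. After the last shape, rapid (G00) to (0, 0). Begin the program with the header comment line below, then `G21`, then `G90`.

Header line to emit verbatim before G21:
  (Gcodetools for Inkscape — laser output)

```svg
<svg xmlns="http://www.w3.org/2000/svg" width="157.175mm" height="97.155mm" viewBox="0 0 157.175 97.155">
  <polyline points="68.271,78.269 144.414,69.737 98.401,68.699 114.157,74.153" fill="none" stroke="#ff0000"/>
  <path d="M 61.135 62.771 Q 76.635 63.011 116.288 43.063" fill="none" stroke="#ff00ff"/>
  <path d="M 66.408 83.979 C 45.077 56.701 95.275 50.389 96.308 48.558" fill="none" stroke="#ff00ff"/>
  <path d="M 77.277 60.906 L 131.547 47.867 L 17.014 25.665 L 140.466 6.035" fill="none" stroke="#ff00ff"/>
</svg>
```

(Gcodetools for Inkscape — laser output)
G21
G90
G00 X68.271 Y18.886
M4 S679
G01 X144.414 Y27.418 F866
G01 X98.401 Y28.456
G01 X114.157 Y23.002
M5
G00 X61.135 Y34.384
M4 S261
G01 X68.301 Y35.096 F2491
G01 X77.399 Y37.422
G01 X88.430 Y41.364
G01 X101.393 Y46.920
G01 X116.288 Y54.092
M5
G00 X66.408 Y13.176
M4 S261
G01 X61.227 Y27.159 F2491
G01 X67.420 Y36.901
G01 X79.194 Y43.194
G01 X90.754 Y46.829
G01 X96.308 Y48.597
M5
G00 X77.277 Y36.249
M4 S261
G01 X131.547 Y49.288 F2491
G01 X17.014 Y71.490
G01 X140.466 Y91.120
M5
G00 X0.000 Y0.000

viewBox `0 0 157.175 97.155` with mm width/height → 1 unit = 1 mm. Flip: y_m = 97.155 − y_svg.

**Shape 1** — `<polyline>` open polyline, stroke `#ff0000` → cut (S679, F866). Machine vertices: (68.271,18.886) → (144.414,27.418) → (98.401,28.456) → (114.157,23.002). Open path.

**Shape 2** — `<path>` quadratic bezier, stroke `#ff00ff` → engrave (S261, F2491). Control points (SVG): P0=(61.135,62.771), P1=(76.635,63.011), P2=(116.288,43.063); sampled at t=k/5. Machine vertices: (61.135,34.384) → (68.301,35.096) → (77.399,37.422) → (88.430,41.364) → (101.393,46.920) → (116.288,54.092). Open path.

**Shape 3** — `<path>` cubic bezier, stroke `#ff00ff` → engrave (S261, F2491). Control points (SVG): P0=(66.408,83.979), P1=(45.077,56.701), P2=(95.275,50.389), P3=(96.308,48.558); sampled at t=k/5. Machine vertices: (66.408,13.176) → (61.227,27.159) → (67.420,36.901) → (79.194,43.194) → (90.754,46.829) → (96.308,48.597). Open path.

**Shape 4** — `<path>` open polyline, stroke `#ff00ff` → engrave (S261, F2491). Machine vertices: (77.277,36.249) → (131.547,49.288) → (17.014,71.490) → (140.466,91.120). Open path.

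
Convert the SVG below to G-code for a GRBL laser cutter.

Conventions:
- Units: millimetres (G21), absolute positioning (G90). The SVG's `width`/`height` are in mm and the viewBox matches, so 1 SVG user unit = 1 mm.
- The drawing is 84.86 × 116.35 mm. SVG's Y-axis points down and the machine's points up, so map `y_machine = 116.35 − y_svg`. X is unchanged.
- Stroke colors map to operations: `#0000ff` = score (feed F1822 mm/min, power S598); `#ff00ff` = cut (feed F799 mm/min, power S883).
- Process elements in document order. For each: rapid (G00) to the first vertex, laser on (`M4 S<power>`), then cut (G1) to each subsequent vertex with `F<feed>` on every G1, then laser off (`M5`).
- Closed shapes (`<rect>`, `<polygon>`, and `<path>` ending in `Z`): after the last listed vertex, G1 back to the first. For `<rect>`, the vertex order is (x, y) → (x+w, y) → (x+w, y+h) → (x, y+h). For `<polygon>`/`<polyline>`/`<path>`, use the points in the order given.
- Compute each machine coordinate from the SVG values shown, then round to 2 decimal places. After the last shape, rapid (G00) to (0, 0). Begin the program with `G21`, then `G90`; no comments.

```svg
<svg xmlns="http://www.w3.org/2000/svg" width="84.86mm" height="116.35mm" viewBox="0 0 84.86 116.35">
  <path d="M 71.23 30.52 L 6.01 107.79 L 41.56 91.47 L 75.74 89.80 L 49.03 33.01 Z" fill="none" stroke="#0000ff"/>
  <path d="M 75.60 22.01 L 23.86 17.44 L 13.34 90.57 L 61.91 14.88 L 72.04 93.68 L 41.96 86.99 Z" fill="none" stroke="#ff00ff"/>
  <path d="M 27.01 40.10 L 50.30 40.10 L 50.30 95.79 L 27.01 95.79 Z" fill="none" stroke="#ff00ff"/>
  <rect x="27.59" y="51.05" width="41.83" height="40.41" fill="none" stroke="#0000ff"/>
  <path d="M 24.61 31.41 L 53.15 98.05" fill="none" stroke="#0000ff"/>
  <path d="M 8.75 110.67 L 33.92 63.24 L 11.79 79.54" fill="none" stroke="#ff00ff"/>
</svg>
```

G21
G90
G00 X71.23 Y85.83
M4 S598
G1 X6.01 Y8.56 F1822
G1 X41.56 Y24.88 F1822
G1 X75.74 Y26.55 F1822
G1 X49.03 Y83.34 F1822
G1 X71.23 Y85.83 F1822
M5
G00 X75.60 Y94.34
M4 S883
G1 X23.86 Y98.91 F799
G1 X13.34 Y25.78 F799
G1 X61.91 Y101.47 F799
G1 X72.04 Y22.67 F799
G1 X41.96 Y29.36 F799
G1 X75.60 Y94.34 F799
M5
G00 X27.01 Y76.25
M4 S883
G1 X50.30 Y76.25 F799
G1 X50.30 Y20.56 F799
G1 X27.01 Y20.56 F799
G1 X27.01 Y76.25 F799
M5
G00 X27.59 Y65.30
M4 S598
G1 X69.42 Y65.30 F1822
G1 X69.42 Y24.89 F1822
G1 X27.59 Y24.89 F1822
G1 X27.59 Y65.30 F1822
M5
G00 X24.61 Y84.94
M4 S598
G1 X53.15 Y18.30 F1822
M5
G00 X8.75 Y5.68
M4 S883
G1 X33.92 Y53.11 F799
G1 X11.79 Y36.81 F799
M5
G00 X0.00 Y0.00

viewBox `0 0 84.86 116.35` with mm width/height → 1 unit = 1 mm. Flip: y_m = 116.35 − y_svg.

**Shape 1** — `<path>` closed polygon, stroke `#0000ff` → score (S598, F1822). Machine vertices: (71.23,85.83) → (6.01,8.56) → (41.56,24.88) → (75.74,26.55) → (49.03,83.34) → (71.23,85.83). Closed: final G1 returns to the first vertex.

**Shape 2** — `<path>` closed polygon, stroke `#ff00ff` → cut (S883, F799). Machine vertices: (75.60,94.34) → (23.86,98.91) → (13.34,25.78) → (61.91,101.47) → (72.04,22.67) → (41.96,29.36) → (75.60,94.34). Closed: final G1 returns to the first vertex.

**Shape 3** — `<path>` rectangle, stroke `#ff00ff` → cut (S883, F799). Machine vertices: (27.01,76.25) → (50.30,76.25) → (50.30,20.56) → (27.01,20.56) → (27.01,76.25). Closed: final G1 returns to the first vertex.

**Shape 4** — `<rect>` rectangle, stroke `#0000ff` → score (S598, F1822). Machine vertices: (27.59,65.30) → (69.42,65.30) → (69.42,24.89) → (27.59,24.89) → (27.59,65.30). Closed: final G1 returns to the first vertex.

**Shape 5** — `<path>` line segment, stroke `#0000ff` → score (S598, F1822). Machine vertices: (24.61,84.94) → (53.15,18.30). Open path.

**Shape 6** — `<path>` open polyline, stroke `#ff00ff` → cut (S883, F799). Machine vertices: (8.75,5.68) → (33.92,53.11) → (11.79,36.81). Open path.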